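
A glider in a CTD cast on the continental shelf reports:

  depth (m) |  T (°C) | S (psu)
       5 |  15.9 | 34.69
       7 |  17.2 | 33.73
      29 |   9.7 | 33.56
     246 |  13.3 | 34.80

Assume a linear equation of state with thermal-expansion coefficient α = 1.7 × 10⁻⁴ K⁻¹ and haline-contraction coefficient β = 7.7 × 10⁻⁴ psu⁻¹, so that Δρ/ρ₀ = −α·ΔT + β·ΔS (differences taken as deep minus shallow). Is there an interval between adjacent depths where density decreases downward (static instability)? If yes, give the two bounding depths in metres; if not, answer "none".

Evaluate Δρ/ρ₀ = −αΔT + βΔS across each adjacent pair:
  5–7 m: −αΔT+βΔS = −(1.7 × 10⁻⁴)(+1.3)+(7.7 × 10⁻⁴)(-0.96) = -9.6 × 10⁻⁴ → UNSTABLE
  7–29 m: −αΔT+βΔS = −(1.7 × 10⁻⁴)(-7.5)+(7.7 × 10⁻⁴)(-0.17) = 1.1 × 10⁻³ → stable
  29–246 m: −αΔT+βΔS = −(1.7 × 10⁻⁴)(+3.6)+(7.7 × 10⁻⁴)(+1.24) = 3.4 × 10⁻⁴ → stable
The 5–7 m interval has Δρ < 0: lighter water underlies denser water.

5–7 m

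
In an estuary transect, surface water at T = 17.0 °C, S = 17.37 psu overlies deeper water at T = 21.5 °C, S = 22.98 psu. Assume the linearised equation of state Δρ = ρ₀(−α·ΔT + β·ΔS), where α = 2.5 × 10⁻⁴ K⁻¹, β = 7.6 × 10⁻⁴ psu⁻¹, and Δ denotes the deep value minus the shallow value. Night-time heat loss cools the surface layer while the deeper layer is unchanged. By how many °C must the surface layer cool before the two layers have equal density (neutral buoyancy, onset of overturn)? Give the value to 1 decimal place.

Neutral buoyancy requires Δρ = 0, i.e. −α(T_deep − T_surf′) + β(S_deep − S_surf) = 0.
T_surf′ = T_deep − (β/α)·ΔS = 21.5 − (7.6 × 10⁻⁴/2.5 × 10⁻⁴)·(+5.61) = 4.446 °C.
Cooling required: 17.0 − (4.446) = 12.554 °C.

12.6 °C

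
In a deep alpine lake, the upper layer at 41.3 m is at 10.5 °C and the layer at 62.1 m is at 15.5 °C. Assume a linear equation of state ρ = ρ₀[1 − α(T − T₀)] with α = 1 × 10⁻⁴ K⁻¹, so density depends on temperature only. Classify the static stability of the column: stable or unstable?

ΔT = 15.5 − 10.5 = +5.0 K, so Δρ/ρ₀ = −αΔT = -5.00 × 10⁻⁴.
Δρ/ρ₀ < 0, so Δρ < 0: deeper water is lighter → statically unstable; the column would overturn.

unstable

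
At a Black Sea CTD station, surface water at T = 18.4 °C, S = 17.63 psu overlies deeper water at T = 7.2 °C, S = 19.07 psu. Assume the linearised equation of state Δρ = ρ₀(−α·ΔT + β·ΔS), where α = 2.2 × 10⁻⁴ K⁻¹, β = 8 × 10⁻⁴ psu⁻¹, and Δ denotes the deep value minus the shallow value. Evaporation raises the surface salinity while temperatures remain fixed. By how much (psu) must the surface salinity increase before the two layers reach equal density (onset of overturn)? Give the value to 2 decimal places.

Neutral buoyancy requires −α(T_deep − T_surf) + β(S_deep − S_surf′) = 0.
S_surf′ = S_deep − (α/β)·ΔT = 19.07 − (2.2 × 10⁻⁴/8 × 10⁻⁴)·(-11.2) = 22.1500 psu.
Increase required: 22.1500 − 17.63 = 4.5200 psu.

4.52 psu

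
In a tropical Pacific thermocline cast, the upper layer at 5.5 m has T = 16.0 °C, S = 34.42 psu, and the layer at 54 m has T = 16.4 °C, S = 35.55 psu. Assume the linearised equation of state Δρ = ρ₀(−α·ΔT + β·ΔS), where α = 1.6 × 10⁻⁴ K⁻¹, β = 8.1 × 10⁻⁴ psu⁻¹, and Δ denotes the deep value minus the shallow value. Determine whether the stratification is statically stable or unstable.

ΔT = 16.4 − 16.0 = +0.4 K and ΔS = 35.55 − 34.42 = +1.13 psu (deep − shallow).
−αΔT = -6.40 × 10⁻⁵; βΔS = 9.153 × 10⁻⁴; sum Δρ/ρ₀ = 8.513 × 10⁻⁴.
Δρ/ρ₀ > 0, so Δρ > 0: deeper water is denser → statically stable.

stable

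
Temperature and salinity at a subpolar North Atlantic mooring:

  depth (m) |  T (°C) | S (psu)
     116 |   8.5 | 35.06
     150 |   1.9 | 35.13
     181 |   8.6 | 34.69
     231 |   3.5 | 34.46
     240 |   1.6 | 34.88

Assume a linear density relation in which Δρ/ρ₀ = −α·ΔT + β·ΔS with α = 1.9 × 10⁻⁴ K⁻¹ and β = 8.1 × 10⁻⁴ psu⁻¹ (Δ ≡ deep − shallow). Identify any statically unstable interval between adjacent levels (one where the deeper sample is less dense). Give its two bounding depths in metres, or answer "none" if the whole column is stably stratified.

Evaluate Δρ/ρ₀ = −αΔT + βΔS across each adjacent pair:
  116–150 m: −αΔT+βΔS = −(1.9 × 10⁻⁴)(-6.6)+(8.1 × 10⁻⁴)(+0.07) = 1.3 × 10⁻³ → stable
  150–181 m: −αΔT+βΔS = −(1.9 × 10⁻⁴)(+6.7)+(8.1 × 10⁻⁴)(-0.44) = -1.6 × 10⁻³ → UNSTABLE
  181–231 m: −αΔT+βΔS = −(1.9 × 10⁻⁴)(-5.1)+(8.1 × 10⁻⁴)(-0.23) = 7.8 × 10⁻⁴ → stable
  231–240 m: −αΔT+βΔS = −(1.9 × 10⁻⁴)(-1.9)+(8.1 × 10⁻⁴)(+0.42) = 7.0 × 10⁻⁴ → stable
The 150–181 m interval has Δρ < 0: lighter water underlies denser water.

150–181 m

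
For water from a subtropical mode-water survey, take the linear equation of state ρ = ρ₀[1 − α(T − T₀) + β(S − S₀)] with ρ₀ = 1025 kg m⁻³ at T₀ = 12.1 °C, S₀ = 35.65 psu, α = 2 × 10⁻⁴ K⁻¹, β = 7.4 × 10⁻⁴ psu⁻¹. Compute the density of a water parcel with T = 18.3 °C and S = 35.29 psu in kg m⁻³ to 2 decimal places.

T − T₀ = +6.2 K, S − S₀ = -0.36 psu.
Bracket = 1 − α·(+6.2) + β·(-0.36) = 1 + (-1.5064 × 10⁻³) = 0.9984936.
ρ = 1025 × 0.9984936 = 1023.46 kg m⁻³.

1023.46 kg m⁻³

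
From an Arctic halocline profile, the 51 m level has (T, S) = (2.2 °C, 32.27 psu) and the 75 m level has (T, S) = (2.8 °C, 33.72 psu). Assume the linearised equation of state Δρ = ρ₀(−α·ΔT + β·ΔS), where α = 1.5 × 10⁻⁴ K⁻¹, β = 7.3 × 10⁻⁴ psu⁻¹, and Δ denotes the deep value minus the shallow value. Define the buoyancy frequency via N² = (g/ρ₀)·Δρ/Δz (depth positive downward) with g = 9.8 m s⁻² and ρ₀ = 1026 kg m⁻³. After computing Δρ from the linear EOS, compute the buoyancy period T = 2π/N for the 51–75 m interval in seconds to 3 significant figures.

ΔT = +0.6 K, ΔS = +1.45 psu (deep − shallow).
Δρ/ρ₀ = −αΔT + βΔS = -9.00 × 10⁻⁵ + 1.0585 × 10⁻³ = 9.685 × 10⁻⁴, so Δρ ≈ 0.9937 kg m⁻³.
N² = (g/ρ₀)·Δρ/Δz = g·(Δρ/ρ₀)/Δz = 9.8 × 9.685 × 10⁻⁴ / 24 = 3.9547 × 10⁻⁴ s⁻².
N = √(3.9547 × 10⁻⁴) = 0.019886 rad s⁻¹ → T = 2π/N = 315.96 s ≈ 316 s.

316 s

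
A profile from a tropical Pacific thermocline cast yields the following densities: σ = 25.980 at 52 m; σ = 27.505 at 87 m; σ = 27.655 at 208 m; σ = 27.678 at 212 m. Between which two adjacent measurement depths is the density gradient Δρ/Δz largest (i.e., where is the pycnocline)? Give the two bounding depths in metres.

52–87 m

Compute the density gradient over each adjacent pair:
  52–87 m: Δρ/Δz = 1.525/35 = 0.044 kg m⁻⁴
  87–208 m: Δρ/Δz = 0.150/121 = 1.2 × 10⁻³ kg m⁻⁴
  208–212 m: Δρ/Δz = 0.023/4 = 5.7 × 10⁻³ kg m⁻⁴
The largest gradient is in the 52–87 m interval — the pycnocline.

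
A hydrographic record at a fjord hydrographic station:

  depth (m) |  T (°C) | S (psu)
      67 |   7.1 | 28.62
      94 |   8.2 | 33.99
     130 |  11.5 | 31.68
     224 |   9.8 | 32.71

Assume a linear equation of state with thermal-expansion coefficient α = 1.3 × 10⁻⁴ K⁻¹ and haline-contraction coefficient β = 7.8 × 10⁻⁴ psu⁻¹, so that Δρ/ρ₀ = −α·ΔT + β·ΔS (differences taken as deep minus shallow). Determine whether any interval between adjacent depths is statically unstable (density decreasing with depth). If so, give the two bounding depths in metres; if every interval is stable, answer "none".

Evaluate Δρ/ρ₀ = −αΔT + βΔS across each adjacent pair:
  67–94 m: −αΔT+βΔS = −(1.3 × 10⁻⁴)(+1.1)+(7.8 × 10⁻⁴)(+5.37) = 4.0 × 10⁻³ → stable
  94–130 m: −αΔT+βΔS = −(1.3 × 10⁻⁴)(+3.3)+(7.8 × 10⁻⁴)(-2.31) = -2.2 × 10⁻³ → UNSTABLE
  130–224 m: −αΔT+βΔS = −(1.3 × 10⁻⁴)(-1.7)+(7.8 × 10⁻⁴)(+1.03) = 1.0 × 10⁻³ → stable
The 94–130 m interval has Δρ < 0: lighter water underlies denser water.

94–130 m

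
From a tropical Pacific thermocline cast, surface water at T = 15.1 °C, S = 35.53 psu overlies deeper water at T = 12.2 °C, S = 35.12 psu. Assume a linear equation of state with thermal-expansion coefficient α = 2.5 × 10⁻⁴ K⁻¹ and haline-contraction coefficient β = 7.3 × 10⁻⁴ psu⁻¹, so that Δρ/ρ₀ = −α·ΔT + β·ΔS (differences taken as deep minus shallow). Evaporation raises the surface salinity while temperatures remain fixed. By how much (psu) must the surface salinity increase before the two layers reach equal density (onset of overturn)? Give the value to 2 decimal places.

Neutral buoyancy requires −α(T_deep − T_surf) + β(S_deep − S_surf′) = 0.
S_surf′ = S_deep − (α/β)·ΔT = 35.12 − (2.5 × 10⁻⁴/7.3 × 10⁻⁴)·(-2.9) = 36.1132 psu.
Increase required: 36.1132 − 35.53 = 0.5832 psu.

0.58 psu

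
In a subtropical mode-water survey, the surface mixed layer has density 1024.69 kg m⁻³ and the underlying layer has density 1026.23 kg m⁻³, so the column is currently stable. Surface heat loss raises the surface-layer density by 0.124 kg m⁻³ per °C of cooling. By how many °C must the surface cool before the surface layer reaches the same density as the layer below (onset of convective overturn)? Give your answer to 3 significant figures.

Density deficit of the surface layer: 1026.23 − 1024.69 = 1.54 kg m⁻³.
Required change = 1.54 / 0.124 = 12.4 °C.

12.4 °C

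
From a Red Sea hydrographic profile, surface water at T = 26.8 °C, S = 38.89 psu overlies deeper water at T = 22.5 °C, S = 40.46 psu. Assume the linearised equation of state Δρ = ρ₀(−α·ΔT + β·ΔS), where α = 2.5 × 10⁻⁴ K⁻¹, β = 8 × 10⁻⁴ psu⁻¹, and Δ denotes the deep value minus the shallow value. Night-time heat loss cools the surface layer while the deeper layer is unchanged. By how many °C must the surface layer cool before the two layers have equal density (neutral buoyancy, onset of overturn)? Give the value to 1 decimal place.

9.3 °C

Neutral buoyancy requires Δρ = 0, i.e. −α(T_deep − T_surf′) + β(S_deep − S_surf) = 0.
T_surf′ = T_deep − (β/α)·ΔS = 22.5 − (8 × 10⁻⁴/2.5 × 10⁻⁴)·(+1.57) = 17.476 °C.
Cooling required: 26.8 − (17.476) = 9.324 °C.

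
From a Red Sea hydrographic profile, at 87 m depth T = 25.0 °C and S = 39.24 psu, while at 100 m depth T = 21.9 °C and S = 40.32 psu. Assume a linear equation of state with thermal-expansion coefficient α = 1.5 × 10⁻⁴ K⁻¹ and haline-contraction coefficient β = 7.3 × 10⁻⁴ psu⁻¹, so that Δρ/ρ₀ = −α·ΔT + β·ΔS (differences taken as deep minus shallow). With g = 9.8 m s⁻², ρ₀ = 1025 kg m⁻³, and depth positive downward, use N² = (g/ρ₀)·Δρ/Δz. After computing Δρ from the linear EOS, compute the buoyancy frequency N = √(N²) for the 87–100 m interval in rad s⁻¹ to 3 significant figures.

0.0307 rad s⁻¹

ΔT = -3.1 K, ΔS = +1.08 psu (deep − shallow).
Δρ/ρ₀ = −αΔT + βΔS = 4.65 × 10⁻⁴ + 7.884 × 10⁻⁴ = 1.2534 × 10⁻³, so Δρ ≈ 1.285 kg m⁻³.
N² = (g/ρ₀)·Δρ/Δz = g·(Δρ/ρ₀)/Δz = 9.8 × 1.2534 × 10⁻³ / 13 = 9.4487 × 10⁻⁴ s⁻².
N = √(9.4487 × 10⁻⁴) = 0.030739 rad s⁻¹ ≈ 0.0307 rad s⁻¹.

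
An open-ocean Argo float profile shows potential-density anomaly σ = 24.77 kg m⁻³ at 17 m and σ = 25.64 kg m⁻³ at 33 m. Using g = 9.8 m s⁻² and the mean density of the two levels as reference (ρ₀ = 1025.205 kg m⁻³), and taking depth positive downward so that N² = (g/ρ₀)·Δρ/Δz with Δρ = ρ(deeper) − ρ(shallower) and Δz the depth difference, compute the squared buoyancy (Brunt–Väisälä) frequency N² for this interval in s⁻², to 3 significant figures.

Δρ = 1025.64 − 1024.77 = 0.87 kg m⁻³ over Δz = 33 − 17 = 16 m.
N² = (9.8/1025.205) × (0.87/16) = 5.1977 × 10⁻⁴ s⁻² ≈ 5.20 × 10⁻⁴ s⁻².

5.20 × 10⁻⁴ s⁻²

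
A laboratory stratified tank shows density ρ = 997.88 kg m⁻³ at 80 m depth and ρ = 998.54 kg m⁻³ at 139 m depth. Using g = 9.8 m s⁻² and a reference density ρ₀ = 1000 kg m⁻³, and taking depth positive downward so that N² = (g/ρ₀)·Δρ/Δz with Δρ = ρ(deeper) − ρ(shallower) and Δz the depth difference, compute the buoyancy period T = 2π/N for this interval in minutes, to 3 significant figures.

Δρ = 998.54 − 997.88 = 0.66 kg m⁻³ over Δz = 139 − 80 = 59 m.
N² = (9.8/1000) × (0.66/59) = 1.0963 × 10⁻⁴ s⁻².
N = √(1.0963 × 10⁻⁴) = 0.010470 rad s⁻¹, so T = 2π/N = 600.11 s = 10.002 min ≈ 10.0 min.

10.0 min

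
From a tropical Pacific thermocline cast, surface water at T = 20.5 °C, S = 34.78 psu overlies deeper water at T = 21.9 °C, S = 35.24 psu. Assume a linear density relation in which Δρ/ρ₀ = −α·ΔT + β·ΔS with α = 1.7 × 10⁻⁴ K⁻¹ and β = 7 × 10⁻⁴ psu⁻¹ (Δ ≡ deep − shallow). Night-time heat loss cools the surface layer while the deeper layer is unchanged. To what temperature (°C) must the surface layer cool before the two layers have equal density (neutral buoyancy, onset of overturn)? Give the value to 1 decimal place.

Neutral buoyancy requires Δρ = 0, i.e. −α(T_deep − T_surf′) + β(S_deep − S_surf) = 0.
T_surf′ = T_deep − (β/α)·ΔS = 21.9 − (7 × 10⁻⁴/1.7 × 10⁻⁴)·(+0.46) = 20.006 °C.
Cooling required: 20.5 − (20.006) = 0.494 °C.

20.0 °C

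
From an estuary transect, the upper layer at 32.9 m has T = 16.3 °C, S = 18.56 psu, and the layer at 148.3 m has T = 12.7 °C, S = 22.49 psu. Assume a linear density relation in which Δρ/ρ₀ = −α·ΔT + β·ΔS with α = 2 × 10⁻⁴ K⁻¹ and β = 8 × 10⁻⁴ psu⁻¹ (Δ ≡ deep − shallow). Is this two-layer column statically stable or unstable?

ΔT = 12.7 − 16.3 = -3.6 K and ΔS = 22.49 − 18.56 = +3.93 psu (deep − shallow).
−αΔT = 7.20 × 10⁻⁴; βΔS = 3.144 × 10⁻³; sum Δρ/ρ₀ = 3.864 × 10⁻³.
Δρ/ρ₀ > 0, so Δρ > 0: deeper water is denser → statically stable.

stable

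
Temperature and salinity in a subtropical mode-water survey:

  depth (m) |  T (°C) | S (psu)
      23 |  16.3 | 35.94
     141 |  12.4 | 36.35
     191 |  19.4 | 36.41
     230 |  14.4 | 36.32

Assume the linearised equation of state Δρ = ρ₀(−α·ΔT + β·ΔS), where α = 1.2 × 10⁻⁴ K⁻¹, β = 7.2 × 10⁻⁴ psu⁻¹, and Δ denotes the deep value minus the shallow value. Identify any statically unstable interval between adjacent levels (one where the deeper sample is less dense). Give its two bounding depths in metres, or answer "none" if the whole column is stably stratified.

141–191 m

Evaluate Δρ/ρ₀ = −αΔT + βΔS across each adjacent pair:
  23–141 m: −αΔT+βΔS = −(1.2 × 10⁻⁴)(-3.9)+(7.2 × 10⁻⁴)(+0.41) = 7.6 × 10⁻⁴ → stable
  141–191 m: −αΔT+βΔS = −(1.2 × 10⁻⁴)(+7.0)+(7.2 × 10⁻⁴)(+0.06) = -8.0 × 10⁻⁴ → UNSTABLE
  191–230 m: −αΔT+βΔS = −(1.2 × 10⁻⁴)(-5.0)+(7.2 × 10⁻⁴)(-0.09) = 5.4 × 10⁻⁴ → stable
The 141–191 m interval has Δρ < 0: lighter water underlies denser water.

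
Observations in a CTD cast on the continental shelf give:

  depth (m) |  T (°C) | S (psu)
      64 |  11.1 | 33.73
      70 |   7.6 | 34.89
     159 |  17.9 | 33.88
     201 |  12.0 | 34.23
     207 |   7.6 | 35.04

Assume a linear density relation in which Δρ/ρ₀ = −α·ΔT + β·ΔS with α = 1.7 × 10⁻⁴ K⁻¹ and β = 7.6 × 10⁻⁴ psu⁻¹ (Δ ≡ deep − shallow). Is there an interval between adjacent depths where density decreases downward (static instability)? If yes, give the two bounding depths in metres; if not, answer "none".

70–159 m

Evaluate Δρ/ρ₀ = −αΔT + βΔS across each adjacent pair:
  64–70 m: −αΔT+βΔS = −(1.7 × 10⁻⁴)(-3.5)+(7.6 × 10⁻⁴)(+1.16) = 1.5 × 10⁻³ → stable
  70–159 m: −αΔT+βΔS = −(1.7 × 10⁻⁴)(+10.3)+(7.6 × 10⁻⁴)(-1.01) = -2.5 × 10⁻³ → UNSTABLE
  159–201 m: −αΔT+βΔS = −(1.7 × 10⁻⁴)(-5.9)+(7.6 × 10⁻⁴)(+0.35) = 1.3 × 10⁻³ → stable
  201–207 m: −αΔT+βΔS = −(1.7 × 10⁻⁴)(-4.4)+(7.6 × 10⁻⁴)(+0.81) = 1.4 × 10⁻³ → stable
The 70–159 m interval has Δρ < 0: lighter water underlies denser water.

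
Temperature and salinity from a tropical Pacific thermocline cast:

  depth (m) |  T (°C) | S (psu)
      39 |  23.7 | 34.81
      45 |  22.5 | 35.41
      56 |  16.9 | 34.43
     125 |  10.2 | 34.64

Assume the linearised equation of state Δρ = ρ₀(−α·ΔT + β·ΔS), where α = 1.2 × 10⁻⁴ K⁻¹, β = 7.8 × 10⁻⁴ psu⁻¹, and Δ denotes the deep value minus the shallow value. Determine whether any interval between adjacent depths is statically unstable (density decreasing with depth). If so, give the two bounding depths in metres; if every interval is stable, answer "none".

45–56 m

Evaluate Δρ/ρ₀ = −αΔT + βΔS across each adjacent pair:
  39–45 m: −αΔT+βΔS = −(1.2 × 10⁻⁴)(-1.2)+(7.8 × 10⁻⁴)(+0.60) = 6.1 × 10⁻⁴ → stable
  45–56 m: −αΔT+βΔS = −(1.2 × 10⁻⁴)(-5.6)+(7.8 × 10⁻⁴)(-0.98) = -9.2 × 10⁻⁵ → UNSTABLE
  56–125 m: −αΔT+βΔS = −(1.2 × 10⁻⁴)(-6.7)+(7.8 × 10⁻⁴)(+0.21) = 9.7 × 10⁻⁴ → stable
The 45–56 m interval has Δρ < 0: lighter water underlies denser water.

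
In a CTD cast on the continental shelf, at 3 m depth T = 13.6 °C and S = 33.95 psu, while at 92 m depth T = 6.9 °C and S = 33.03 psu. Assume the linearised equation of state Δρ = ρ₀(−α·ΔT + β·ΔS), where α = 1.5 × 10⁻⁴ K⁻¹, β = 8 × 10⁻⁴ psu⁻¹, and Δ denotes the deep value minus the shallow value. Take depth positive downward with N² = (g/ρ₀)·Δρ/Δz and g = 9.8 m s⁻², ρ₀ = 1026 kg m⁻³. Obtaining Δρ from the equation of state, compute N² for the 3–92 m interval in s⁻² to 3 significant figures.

2.96 × 10⁻⁵ s⁻²

ΔT = -6.7 K, ΔS = -0.92 psu (deep − shallow).
Δρ/ρ₀ = −αΔT + βΔS = 1.005 × 10⁻³ − 7.36 × 10⁻⁴ = 2.69 × 10⁻⁴, so Δρ ≈ 0.2760 kg m⁻³.
N² = (g/ρ₀)·Δρ/Δz = g·(Δρ/ρ₀)/Δz = 9.8 × 2.69 × 10⁻⁴ / 89 = 2.9620 × 10⁻⁵ s⁻² ≈ 2.96 × 10⁻⁵ s⁻².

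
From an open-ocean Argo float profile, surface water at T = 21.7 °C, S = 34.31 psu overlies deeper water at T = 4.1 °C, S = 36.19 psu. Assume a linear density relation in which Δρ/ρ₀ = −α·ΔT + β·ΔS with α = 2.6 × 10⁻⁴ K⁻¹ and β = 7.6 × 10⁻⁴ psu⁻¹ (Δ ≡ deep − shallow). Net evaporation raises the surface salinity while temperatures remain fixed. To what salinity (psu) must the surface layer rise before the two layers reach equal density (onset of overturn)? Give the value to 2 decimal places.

42.21 psu

Neutral buoyancy requires −α(T_deep − T_surf) + β(S_deep − S_surf′) = 0.
S_surf′ = S_deep − (α/β)·ΔT = 36.19 − (2.6 × 10⁻⁴/7.6 × 10⁻⁴)·(-17.6) = 42.2111 psu.
Increase required: 42.2111 − 34.31 = 7.9011 psu.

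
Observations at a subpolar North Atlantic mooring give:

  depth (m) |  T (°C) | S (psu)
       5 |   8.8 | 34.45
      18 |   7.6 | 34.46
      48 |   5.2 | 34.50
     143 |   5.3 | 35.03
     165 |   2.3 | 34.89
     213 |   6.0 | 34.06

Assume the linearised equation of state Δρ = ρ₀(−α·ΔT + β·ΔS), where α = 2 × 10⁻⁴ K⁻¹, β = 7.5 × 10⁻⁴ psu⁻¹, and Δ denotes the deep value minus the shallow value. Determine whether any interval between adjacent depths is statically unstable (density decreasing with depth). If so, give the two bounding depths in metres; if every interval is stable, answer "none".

165–213 m

Evaluate Δρ/ρ₀ = −αΔT + βΔS across each adjacent pair:
  5–18 m: −αΔT+βΔS = −(2 × 10⁻⁴)(-1.2)+(7.5 × 10⁻⁴)(+0.01) = 2.5 × 10⁻⁴ → stable
  18–48 m: −αΔT+βΔS = −(2 × 10⁻⁴)(-2.4)+(7.5 × 10⁻⁴)(+0.04) = 5.1 × 10⁻⁴ → stable
  48–143 m: −αΔT+βΔS = −(2 × 10⁻⁴)(+0.1)+(7.5 × 10⁻⁴)(+0.53) = 3.8 × 10⁻⁴ → stable
  143–165 m: −αΔT+βΔS = −(2 × 10⁻⁴)(-3.0)+(7.5 × 10⁻⁴)(-0.14) = 4.9 × 10⁻⁴ → stable
  165–213 m: −αΔT+βΔS = −(2 × 10⁻⁴)(+3.7)+(7.5 × 10⁻⁴)(-0.83) = -1.4 × 10⁻³ → UNSTABLE
The 165–213 m interval has Δρ < 0: lighter water underlies denser water.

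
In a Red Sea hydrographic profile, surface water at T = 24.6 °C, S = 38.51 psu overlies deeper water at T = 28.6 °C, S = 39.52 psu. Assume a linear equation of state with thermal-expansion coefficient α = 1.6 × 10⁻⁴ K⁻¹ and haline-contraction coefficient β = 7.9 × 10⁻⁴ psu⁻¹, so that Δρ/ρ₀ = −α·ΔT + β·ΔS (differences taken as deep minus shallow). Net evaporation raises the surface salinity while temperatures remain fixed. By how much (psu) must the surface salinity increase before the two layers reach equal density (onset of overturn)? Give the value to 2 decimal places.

Neutral buoyancy requires −α(T_deep − T_surf) + β(S_deep − S_surf′) = 0.
S_surf′ = S_deep − (α/β)·ΔT = 39.52 − (1.6 × 10⁻⁴/7.9 × 10⁻⁴)·(+4.0) = 38.7099 psu.
Increase required: 38.7099 − 38.51 = 0.1999 psu.

0.20 psu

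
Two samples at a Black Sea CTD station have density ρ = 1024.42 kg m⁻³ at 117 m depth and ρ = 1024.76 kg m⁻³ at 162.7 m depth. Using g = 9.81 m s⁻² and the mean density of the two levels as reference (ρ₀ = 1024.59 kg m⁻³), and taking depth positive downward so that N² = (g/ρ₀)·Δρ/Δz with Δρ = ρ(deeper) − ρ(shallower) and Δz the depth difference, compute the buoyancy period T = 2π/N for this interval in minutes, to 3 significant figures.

12.4 min

Δρ = 1024.76 − 1024.42 = 0.34 kg m⁻³ over Δz = 162.7 − 117 = 45.7 m.
N² = (9.81/1024.59) × (0.34/45.7) = 7.1233 × 10⁻⁵ s⁻².
N = √(7.1233 × 10⁻⁵) = 8.4400 × 10⁻³ rad s⁻¹, so T = 2π/N = 744.45 s = 12.408 min ≈ 12.4 min.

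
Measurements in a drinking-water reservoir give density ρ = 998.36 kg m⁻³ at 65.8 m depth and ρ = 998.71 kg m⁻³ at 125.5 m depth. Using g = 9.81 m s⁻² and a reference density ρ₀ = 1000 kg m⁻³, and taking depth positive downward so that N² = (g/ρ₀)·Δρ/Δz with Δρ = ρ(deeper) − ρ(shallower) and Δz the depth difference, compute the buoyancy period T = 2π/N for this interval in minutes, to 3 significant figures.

Δρ = 998.71 − 998.36 = 0.35 kg m⁻³ over Δz = 125.5 − 65.8 = 59.7 m.
N² = (9.81/1000) × (0.35/59.7) = 5.7513 × 10⁻⁵ s⁻².
N = √(5.7513 × 10⁻⁵) = 7.5837 × 10⁻³ rad s⁻¹, so T = 2π/N = 828.51 s = 13.809 min ≈ 13.8 min.

13.8 min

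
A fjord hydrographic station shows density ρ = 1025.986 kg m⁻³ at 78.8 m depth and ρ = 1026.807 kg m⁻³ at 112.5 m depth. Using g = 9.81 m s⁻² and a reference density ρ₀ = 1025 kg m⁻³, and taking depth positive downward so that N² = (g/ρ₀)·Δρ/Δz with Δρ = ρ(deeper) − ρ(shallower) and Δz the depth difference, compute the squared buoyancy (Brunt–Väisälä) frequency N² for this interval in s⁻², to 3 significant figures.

2.33 × 10⁻⁴ s⁻²

Δρ = 1026.807 − 1025.986 = 0.821 kg m⁻³ over Δz = 112.5 − 78.8 = 33.7 m.
N² = (9.81/1025) × (0.821/33.7) = 2.3316 × 10⁻⁴ s⁻² ≈ 2.33 × 10⁻⁴ s⁻².
Since Δρ > 0 the layer is stably stratified.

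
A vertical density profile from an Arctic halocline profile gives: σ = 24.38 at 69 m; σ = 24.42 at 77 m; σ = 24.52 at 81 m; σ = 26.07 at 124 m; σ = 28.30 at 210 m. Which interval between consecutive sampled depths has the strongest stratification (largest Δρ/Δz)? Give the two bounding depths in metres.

Compute the density gradient over each adjacent pair:
  69–77 m: Δρ/Δz = 0.04/8 = 5.0 × 10⁻³ kg m⁻⁴
  77–81 m: Δρ/Δz = 0.10/4 = 0.025 kg m⁻⁴
  81–124 m: Δρ/Δz = 1.55/43 = 0.036 kg m⁻⁴
  124–210 m: Δρ/Δz = 2.23/86 = 0.026 kg m⁻⁴
The largest gradient is in the 81–124 m interval — the pycnocline.

81–124 m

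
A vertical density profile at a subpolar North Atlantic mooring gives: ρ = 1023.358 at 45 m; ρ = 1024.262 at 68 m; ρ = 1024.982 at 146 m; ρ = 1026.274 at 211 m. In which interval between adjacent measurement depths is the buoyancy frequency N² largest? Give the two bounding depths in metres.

45–68 m

Compute the density gradient over each adjacent pair:
  45–68 m: Δρ/Δz = 0.904/23 = 0.039 kg m⁻⁴
  68–146 m: Δρ/Δz = 0.720/78 = 9.2 × 10⁻³ kg m⁻⁴
  146–211 m: Δρ/Δz = 1.292/65 = 0.020 kg m⁻⁴
The largest gradient is in the 45–68 m interval — the pycnocline.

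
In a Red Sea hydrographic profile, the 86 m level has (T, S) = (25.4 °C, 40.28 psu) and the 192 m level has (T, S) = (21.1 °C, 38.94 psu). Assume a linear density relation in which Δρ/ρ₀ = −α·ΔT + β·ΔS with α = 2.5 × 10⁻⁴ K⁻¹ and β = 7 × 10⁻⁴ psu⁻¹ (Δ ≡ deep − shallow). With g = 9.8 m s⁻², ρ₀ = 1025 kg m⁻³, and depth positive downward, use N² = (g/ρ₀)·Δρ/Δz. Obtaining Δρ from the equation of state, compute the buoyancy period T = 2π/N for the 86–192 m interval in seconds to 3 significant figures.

1.77 × 10³ s

ΔT = -4.3 K, ΔS = -1.34 psu (deep − shallow).
Δρ/ρ₀ = −αΔT + βΔS = 1.075 × 10⁻³ − 9.38 × 10⁻⁴ = 1.37 × 10⁻⁴, so Δρ ≈ 0.1404 kg m⁻³.
N² = (g/ρ₀)·Δρ/Δz = g·(Δρ/ρ₀)/Δz = 9.8 × 1.37 × 10⁻⁴ / 106 = 1.2666 × 10⁻⁵ s⁻².
N = √(1.2666 × 10⁻⁵) = 3.5589 × 10⁻³ rad s⁻¹ → T = 2π/N = 1.7655 × 10³ s ≈ 1.77 × 10³ s.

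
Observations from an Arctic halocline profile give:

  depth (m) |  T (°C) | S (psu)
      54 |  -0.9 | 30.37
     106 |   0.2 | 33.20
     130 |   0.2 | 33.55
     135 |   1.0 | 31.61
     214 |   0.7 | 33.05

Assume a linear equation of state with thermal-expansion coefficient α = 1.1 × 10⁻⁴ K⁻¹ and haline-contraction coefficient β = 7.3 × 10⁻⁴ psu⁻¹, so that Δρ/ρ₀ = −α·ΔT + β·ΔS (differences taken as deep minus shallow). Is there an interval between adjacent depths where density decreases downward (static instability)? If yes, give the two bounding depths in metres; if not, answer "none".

Evaluate Δρ/ρ₀ = −αΔT + βΔS across each adjacent pair:
  54–106 m: −αΔT+βΔS = −(1.1 × 10⁻⁴)(+1.1)+(7.3 × 10⁻⁴)(+2.83) = 1.9 × 10⁻³ → stable
  106–130 m: −αΔT+βΔS = −(1.1 × 10⁻⁴)(+0.0)+(7.3 × 10⁻⁴)(+0.35) = 2.6 × 10⁻⁴ → stable
  130–135 m: −αΔT+βΔS = −(1.1 × 10⁻⁴)(+0.8)+(7.3 × 10⁻⁴)(-1.94) = -1.5 × 10⁻³ → UNSTABLE
  135–214 m: −αΔT+βΔS = −(1.1 × 10⁻⁴)(-0.3)+(7.3 × 10⁻⁴)(+1.44) = 1.1 × 10⁻³ → stable
The 130–135 m interval has Δρ < 0: lighter water underlies denser water.

130–135 m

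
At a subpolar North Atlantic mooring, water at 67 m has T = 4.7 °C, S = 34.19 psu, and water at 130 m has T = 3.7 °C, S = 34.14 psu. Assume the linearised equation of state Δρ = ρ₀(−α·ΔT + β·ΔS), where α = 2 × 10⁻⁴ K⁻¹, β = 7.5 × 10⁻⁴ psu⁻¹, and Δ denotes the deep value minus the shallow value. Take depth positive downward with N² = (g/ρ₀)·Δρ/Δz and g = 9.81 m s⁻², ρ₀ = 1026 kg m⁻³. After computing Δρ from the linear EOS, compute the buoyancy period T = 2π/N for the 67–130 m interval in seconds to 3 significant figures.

1.25 × 10³ s

ΔT = -1.0 K, ΔS = -0.05 psu (deep − shallow).
Δρ/ρ₀ = −αΔT + βΔS = 2.00 × 10⁻⁴ − 3.75 × 10⁻⁵ = 1.625 × 10⁻⁴, so Δρ ≈ 0.1667 kg m⁻³.
N² = (g/ρ₀)·Δρ/Δz = g·(Δρ/ρ₀)/Δz = 9.81 × 1.625 × 10⁻⁴ / 63 = 2.5304 × 10⁻⁵ s⁻².
N = √(2.5304 × 10⁻⁵) = 5.0303 × 10⁻³ rad s⁻¹ → T = 2π/N = 1.2491 × 10³ s ≈ 1.25 × 10³ s.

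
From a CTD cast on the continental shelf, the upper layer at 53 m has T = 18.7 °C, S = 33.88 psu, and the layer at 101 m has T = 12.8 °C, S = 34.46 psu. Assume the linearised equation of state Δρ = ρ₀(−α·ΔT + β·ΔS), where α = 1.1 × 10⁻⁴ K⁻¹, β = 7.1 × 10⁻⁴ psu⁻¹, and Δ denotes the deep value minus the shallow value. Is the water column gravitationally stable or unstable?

stable

ΔT = 12.8 − 18.7 = -5.9 K and ΔS = 34.46 − 33.88 = +0.58 psu (deep − shallow).
−αΔT = 6.49 × 10⁻⁴; βΔS = 4.118 × 10⁻⁴; sum Δρ/ρ₀ = 1.0608 × 10⁻³.
Δρ/ρ₀ > 0, so Δρ > 0: deeper water is denser → statically stable.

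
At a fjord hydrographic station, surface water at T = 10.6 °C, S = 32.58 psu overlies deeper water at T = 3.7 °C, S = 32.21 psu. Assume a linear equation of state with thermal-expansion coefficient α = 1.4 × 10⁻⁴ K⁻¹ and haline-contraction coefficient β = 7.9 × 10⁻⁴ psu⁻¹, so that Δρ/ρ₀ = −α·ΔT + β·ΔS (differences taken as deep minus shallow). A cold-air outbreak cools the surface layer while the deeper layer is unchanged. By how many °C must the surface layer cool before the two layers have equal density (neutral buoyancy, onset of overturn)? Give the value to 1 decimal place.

4.8 °C

Neutral buoyancy requires Δρ = 0, i.e. −α(T_deep − T_surf′) + β(S_deep − S_surf) = 0.
T_surf′ = T_deep − (β/α)·ΔS = 3.7 − (7.9 × 10⁻⁴/1.4 × 10⁻⁴)·(-0.37) = 5.788 °C.
Cooling required: 10.6 − (5.788) = 4.812 °C.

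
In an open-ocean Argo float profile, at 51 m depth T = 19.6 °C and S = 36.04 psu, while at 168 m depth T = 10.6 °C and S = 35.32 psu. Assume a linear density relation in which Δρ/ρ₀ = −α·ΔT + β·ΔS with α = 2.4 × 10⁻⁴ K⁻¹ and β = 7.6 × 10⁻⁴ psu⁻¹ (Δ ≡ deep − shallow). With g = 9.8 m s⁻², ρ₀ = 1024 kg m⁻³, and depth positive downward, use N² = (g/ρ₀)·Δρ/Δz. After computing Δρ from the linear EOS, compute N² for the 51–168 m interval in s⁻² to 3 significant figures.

1.35 × 10⁻⁴ s⁻²

ΔT = -9.0 K, ΔS = -0.72 psu (deep − shallow).
Δρ/ρ₀ = −αΔT + βΔS = 2.16 × 10⁻³ − 5.472 × 10⁻⁴ = 1.6128 × 10⁻³, so Δρ ≈ 1.652 kg m⁻³.
N² = (g/ρ₀)·Δρ/Δz = g·(Δρ/ρ₀)/Δz = 9.8 × 1.6128 × 10⁻³ / 117 = 1.3509 × 10⁻⁴ s⁻² ≈ 1.35 × 10⁻⁴ s⁻².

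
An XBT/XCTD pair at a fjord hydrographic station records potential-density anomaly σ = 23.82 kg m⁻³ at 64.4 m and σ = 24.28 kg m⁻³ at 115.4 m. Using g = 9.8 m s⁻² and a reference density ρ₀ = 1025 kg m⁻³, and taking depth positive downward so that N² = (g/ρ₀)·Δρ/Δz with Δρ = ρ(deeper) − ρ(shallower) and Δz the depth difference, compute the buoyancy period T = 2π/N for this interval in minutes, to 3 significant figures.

11.3 min

Δρ = 1024.28 − 1023.82 = 0.46 kg m⁻³ over Δz = 115.4 − 64.4 = 51 m.
N² = (9.8/1025) × (0.46/51) = 8.6236 × 10⁻⁵ s⁻².
N = √(8.6236 × 10⁻⁵) = 9.2863 × 10⁻³ rad s⁻¹, so T = 2π/N = 676.61 s = 11.277 min ≈ 11.3 min.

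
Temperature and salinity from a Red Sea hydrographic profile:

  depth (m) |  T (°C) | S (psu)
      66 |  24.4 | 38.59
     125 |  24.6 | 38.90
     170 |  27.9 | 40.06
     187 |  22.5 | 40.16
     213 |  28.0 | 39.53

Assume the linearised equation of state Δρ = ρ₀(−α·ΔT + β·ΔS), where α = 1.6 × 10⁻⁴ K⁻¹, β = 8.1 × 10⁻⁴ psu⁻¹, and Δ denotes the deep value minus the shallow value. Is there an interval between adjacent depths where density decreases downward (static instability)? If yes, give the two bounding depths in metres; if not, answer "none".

187–213 m

Evaluate Δρ/ρ₀ = −αΔT + βΔS across each adjacent pair:
  66–125 m: −αΔT+βΔS = −(1.6 × 10⁻⁴)(+0.2)+(8.1 × 10⁻⁴)(+0.31) = 2.2 × 10⁻⁴ → stable
  125–170 m: −αΔT+βΔS = −(1.6 × 10⁻⁴)(+3.3)+(8.1 × 10⁻⁴)(+1.16) = 4.1 × 10⁻⁴ → stable
  170–187 m: −αΔT+βΔS = −(1.6 × 10⁻⁴)(-5.4)+(8.1 × 10⁻⁴)(+0.10) = 9.5 × 10⁻⁴ → stable
  187–213 m: −αΔT+βΔS = −(1.6 × 10⁻⁴)(+5.5)+(8.1 × 10⁻⁴)(-0.63) = -1.4 × 10⁻³ → UNSTABLE
The 187–213 m interval has Δρ < 0: lighter water underlies denser water.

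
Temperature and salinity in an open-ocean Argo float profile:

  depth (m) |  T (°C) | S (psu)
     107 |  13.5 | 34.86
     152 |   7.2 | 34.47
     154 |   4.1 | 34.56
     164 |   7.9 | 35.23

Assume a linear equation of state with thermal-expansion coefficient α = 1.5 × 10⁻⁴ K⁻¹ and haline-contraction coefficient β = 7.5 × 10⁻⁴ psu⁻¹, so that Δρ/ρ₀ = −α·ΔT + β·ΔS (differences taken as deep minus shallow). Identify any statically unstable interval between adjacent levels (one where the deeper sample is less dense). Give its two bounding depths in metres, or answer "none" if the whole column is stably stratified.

Evaluate Δρ/ρ₀ = −αΔT + βΔS across each adjacent pair:
  107–152 m: −αΔT+βΔS = −(1.5 × 10⁻⁴)(-6.3)+(7.5 × 10⁻⁴)(-0.39) = 6.5 × 10⁻⁴ → stable
  152–154 m: −αΔT+βΔS = −(1.5 × 10⁻⁴)(-3.1)+(7.5 × 10⁻⁴)(+0.09) = 5.3 × 10⁻⁴ → stable
  154–164 m: −αΔT+βΔS = −(1.5 × 10⁻⁴)(+3.8)+(7.5 × 10⁻⁴)(+0.67) = -6.7 × 10⁻⁵ → UNSTABLE
The 154–164 m interval has Δρ < 0: lighter water underlies denser water.

154–164 m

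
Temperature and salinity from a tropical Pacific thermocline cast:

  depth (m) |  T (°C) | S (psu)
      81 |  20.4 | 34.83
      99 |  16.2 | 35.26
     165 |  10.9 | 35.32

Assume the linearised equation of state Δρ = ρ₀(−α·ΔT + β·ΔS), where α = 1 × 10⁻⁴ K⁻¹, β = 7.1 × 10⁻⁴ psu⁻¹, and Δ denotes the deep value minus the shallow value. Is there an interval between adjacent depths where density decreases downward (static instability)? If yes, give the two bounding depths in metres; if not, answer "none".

none

Evaluate Δρ/ρ₀ = −αΔT + βΔS across each adjacent pair:
  81–99 m: −αΔT+βΔS = −(1 × 10⁻⁴)(-4.2)+(7.1 × 10⁻⁴)(+0.43) = 7.3 × 10⁻⁴ → stable
  99–165 m: −αΔT+βΔS = −(1 × 10⁻⁴)(-5.3)+(7.1 × 10⁻⁴)(+0.06) = 5.7 × 10⁻⁴ → stable
Every interval has Δρ > 0: the column is stably stratified throughout.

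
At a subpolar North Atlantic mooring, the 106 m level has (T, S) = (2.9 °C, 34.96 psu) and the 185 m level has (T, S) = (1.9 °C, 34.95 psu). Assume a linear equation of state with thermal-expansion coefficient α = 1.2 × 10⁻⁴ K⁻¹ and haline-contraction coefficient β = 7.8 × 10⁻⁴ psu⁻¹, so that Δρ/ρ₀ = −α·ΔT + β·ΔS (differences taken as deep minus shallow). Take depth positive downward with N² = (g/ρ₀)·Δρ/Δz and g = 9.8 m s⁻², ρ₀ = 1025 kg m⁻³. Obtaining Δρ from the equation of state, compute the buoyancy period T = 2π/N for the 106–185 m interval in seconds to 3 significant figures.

1.68 × 10³ s

ΔT = -1.0 K, ΔS = -0.01 psu (deep − shallow).
Δρ/ρ₀ = −αΔT + βΔS = 1.20 × 10⁻⁴ − 7.80 × 10⁻⁶ = 1.122 × 10⁻⁴, so Δρ ≈ 0.1150 kg m⁻³.
N² = (g/ρ₀)·Δρ/Δz = g·(Δρ/ρ₀)/Δz = 9.8 × 1.122 × 10⁻⁴ / 79 = 1.3918 × 10⁻⁵ s⁻².
N = √(1.3918 × 10⁻⁵) = 3.7307 × 10⁻³ rad s⁻¹ → T = 2π/N = 1.6842 × 10³ s ≈ 1.68 × 10³ s.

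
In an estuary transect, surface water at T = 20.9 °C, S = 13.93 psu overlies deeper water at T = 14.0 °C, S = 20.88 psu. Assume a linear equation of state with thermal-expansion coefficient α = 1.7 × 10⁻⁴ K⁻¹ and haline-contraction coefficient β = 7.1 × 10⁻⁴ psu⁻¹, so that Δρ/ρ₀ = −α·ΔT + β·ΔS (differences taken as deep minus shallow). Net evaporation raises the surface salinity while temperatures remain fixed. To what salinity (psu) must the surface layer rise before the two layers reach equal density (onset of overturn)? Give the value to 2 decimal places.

Neutral buoyancy requires −α(T_deep − T_surf) + β(S_deep − S_surf′) = 0.
S_surf′ = S_deep − (α/β)·ΔT = 20.88 − (1.7 × 10⁻⁴/7.1 × 10⁻⁴)·(-6.9) = 22.5321 psu.
Increase required: 22.5321 − 13.93 = 8.6021 psu.

22.53 psu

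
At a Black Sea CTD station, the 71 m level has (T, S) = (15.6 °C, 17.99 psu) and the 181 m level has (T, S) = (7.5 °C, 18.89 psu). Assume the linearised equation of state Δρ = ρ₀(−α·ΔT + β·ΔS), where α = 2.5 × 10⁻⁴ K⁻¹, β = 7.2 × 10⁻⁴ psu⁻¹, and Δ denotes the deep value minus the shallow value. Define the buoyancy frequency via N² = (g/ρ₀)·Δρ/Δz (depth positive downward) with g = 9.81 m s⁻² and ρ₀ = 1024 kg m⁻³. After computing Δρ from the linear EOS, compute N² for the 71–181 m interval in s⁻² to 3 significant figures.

2.38 × 10⁻⁴ s⁻²

ΔT = -8.1 K, ΔS = +0.90 psu (deep − shallow).
Δρ/ρ₀ = −αΔT + βΔS = 2.025 × 10⁻³ + 6.48 × 10⁻⁴ = 2.673 × 10⁻³, so Δρ ≈ 2.737 kg m⁻³.
N² = (g/ρ₀)·Δρ/Δz = g·(Δρ/ρ₀)/Δz = 9.81 × 2.673 × 10⁻³ / 110 = 2.3838 × 10⁻⁴ s⁻² ≈ 2.38 × 10⁻⁴ s⁻².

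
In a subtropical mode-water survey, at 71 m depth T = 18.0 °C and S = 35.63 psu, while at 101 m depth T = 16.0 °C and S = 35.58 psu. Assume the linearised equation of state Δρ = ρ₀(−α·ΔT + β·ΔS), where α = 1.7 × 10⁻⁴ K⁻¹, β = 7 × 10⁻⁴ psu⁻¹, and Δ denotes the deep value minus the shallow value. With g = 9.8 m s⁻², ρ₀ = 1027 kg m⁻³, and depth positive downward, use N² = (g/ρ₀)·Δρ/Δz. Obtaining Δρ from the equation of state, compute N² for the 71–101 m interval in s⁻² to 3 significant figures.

9.96 × 10⁻⁵ s⁻²

ΔT = -2.0 K, ΔS = -0.05 psu (deep − shallow).
Δρ/ρ₀ = −αΔT + βΔS = 3.40 × 10⁻⁴ − 3.50 × 10⁻⁵ = 3.05 × 10⁻⁴, so Δρ ≈ 0.3132 kg m⁻³.
N² = (g/ρ₀)·Δρ/Δz = g·(Δρ/ρ₀)/Δz = 9.8 × 3.05 × 10⁻⁴ / 30 = 9.9633 × 10⁻⁵ s⁻² ≈ 9.96 × 10⁻⁵ s⁻².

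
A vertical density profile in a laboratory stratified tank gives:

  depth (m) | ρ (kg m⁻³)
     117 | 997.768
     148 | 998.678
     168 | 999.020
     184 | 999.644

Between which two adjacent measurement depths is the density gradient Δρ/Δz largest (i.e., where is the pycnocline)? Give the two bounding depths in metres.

Compute the density gradient over each adjacent pair:
  117–148 m: Δρ/Δz = 0.910/31 = 0.029 kg m⁻⁴
  148–168 m: Δρ/Δz = 0.342/20 = 0.017 kg m⁻⁴
  168–184 m: Δρ/Δz = 0.624/16 = 0.039 kg m⁻⁴
The largest gradient is in the 168–184 m interval — the pycnocline.

168–184 m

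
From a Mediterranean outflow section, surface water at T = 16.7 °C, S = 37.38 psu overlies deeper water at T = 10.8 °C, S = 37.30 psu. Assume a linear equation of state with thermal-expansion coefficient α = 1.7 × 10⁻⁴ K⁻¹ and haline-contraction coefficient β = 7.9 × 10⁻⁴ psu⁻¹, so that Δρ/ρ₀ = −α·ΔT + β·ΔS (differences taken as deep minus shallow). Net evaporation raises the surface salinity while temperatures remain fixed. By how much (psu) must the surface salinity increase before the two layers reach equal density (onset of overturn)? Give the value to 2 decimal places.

1.19 psu

Neutral buoyancy requires −α(T_deep − T_surf) + β(S_deep − S_surf′) = 0.
S_surf′ = S_deep − (α/β)·ΔT = 37.30 − (1.7 × 10⁻⁴/7.9 × 10⁻⁴)·(-5.9) = 38.5696 psu.
Increase required: 38.5696 − 37.38 = 1.1896 psu.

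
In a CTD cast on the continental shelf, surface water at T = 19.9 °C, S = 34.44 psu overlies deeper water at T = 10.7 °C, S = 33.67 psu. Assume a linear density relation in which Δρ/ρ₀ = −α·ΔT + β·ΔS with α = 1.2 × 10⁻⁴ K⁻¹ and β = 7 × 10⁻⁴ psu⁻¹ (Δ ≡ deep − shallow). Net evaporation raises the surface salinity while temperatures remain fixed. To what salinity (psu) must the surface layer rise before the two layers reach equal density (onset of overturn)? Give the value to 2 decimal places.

35.25 psu

Neutral buoyancy requires −α(T_deep − T_surf) + β(S_deep − S_surf′) = 0.
S_surf′ = S_deep − (α/β)·ΔT = 33.67 − (1.2 × 10⁻⁴/7 × 10⁻⁴)·(-9.2) = 35.2471 psu.
Increase required: 35.2471 − 34.44 = 0.8071 psu.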